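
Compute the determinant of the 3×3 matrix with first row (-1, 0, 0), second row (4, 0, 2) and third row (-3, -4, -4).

-8

Expand along row 1:
  + (-1) · |0 2; -4 -4| = (-1)·(0 − (-8)) = -8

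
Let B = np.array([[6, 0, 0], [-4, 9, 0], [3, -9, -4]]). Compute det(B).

The determinant is -216.

B is lower triangular, so det(B) is the product of the diagonal entries:
det = (6) · (9) · (-4) = -216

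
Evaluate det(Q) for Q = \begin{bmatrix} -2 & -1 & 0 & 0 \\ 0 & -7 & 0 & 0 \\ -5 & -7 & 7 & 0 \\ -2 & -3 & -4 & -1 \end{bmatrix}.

Q is block lower-triangular with a 2×2 block and a 2×2 block on the diagonal, so its determinant equals the product of the determinants of the diagonal blocks.
det of the 2×2 block = 14
det of the 2×2 block = -7
det = (14)·(-7) = -98

-98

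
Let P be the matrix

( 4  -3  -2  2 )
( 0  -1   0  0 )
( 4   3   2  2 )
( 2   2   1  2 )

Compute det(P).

The determinant is -16.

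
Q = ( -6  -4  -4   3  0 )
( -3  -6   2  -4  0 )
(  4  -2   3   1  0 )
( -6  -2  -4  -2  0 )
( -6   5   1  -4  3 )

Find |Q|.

Expand along column 5 (it has 4 zeros):
  + (3) · M_55   where M_55 = det([-6 -4 -4 3; -3 -6 2 -4; 4 -2 3 1; -6 -2 -4 -2]) = 354
det = (+1)·(3)·(354) = 1062

det(Q) = 1062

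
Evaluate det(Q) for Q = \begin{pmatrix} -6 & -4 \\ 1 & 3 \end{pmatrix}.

|Q| = -14

det(Q) = (-6)·3 − (-4)·1 = -18 − (-4) = -14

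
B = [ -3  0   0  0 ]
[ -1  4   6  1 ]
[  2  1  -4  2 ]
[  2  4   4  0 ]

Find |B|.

-108

Expand along row 1 (it has 3 zeros):
  + (-3) · M_11   where M_11 = det([4 6 1; 1 -4 2; 4 4 0]) = 36
det = (+1)·(-3)·(36) = -108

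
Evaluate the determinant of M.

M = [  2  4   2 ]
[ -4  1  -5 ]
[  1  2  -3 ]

-72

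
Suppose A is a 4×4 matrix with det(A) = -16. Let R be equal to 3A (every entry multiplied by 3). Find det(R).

The determinant is -1296.

For a 4×4 matrix, det(3A) = 3^4·det(A) = 81·det(A).
det(R) = (81)·(-16) = -1296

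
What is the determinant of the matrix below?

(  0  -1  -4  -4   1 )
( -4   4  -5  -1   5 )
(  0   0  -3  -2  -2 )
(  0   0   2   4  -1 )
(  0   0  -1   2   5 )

The determinant is 256.

The matrix is block upper-triangular with a 2×2 block and a 3×3 block on the diagonal, so its determinant equals the product of the determinants of the diagonal blocks.
det of the 2×2 block = -4
det of the 3×3 block = -64
det = (-4)·(-64) = 256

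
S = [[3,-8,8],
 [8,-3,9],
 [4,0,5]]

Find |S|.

det(S) = 83

Expand along column 2:
  − (-8) · |8 9; 4 5| = −(-8)·(40 − 36) = 32
  + (-3) · |3 8; 4 5| = (-3)·(15 − 32) = 51
Sum: (32) + (51) = 83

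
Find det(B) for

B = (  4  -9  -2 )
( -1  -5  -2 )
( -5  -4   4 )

The determinant is -196.

Expand along row 1:
  + 4 · |-5 -2; -4 4| = 4·(-20 − 8) = -112
  − (-9) · |-1 -2; -5 4| = −(-9)·(-4 − 10) = -126
  + (-2) · |-1 -5; -5 -4| = (-2)·(4 − 25) = 42
Sum: (-112) + (-126) + (42) = -196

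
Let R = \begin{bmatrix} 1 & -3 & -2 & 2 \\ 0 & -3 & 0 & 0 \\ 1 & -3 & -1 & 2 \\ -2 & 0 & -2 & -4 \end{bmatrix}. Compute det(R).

|R| = 0

Expand along row 2 (it has 3 zeros):
  + (-3) · M_22   where M_22 = det([1 -2 2; 1 -1 2; -2 -2 -4]) = 0
det = (+1)·(-3)·(0) = 0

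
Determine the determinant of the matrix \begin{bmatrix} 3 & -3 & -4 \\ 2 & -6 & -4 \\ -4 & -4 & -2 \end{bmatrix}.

56

Expand along row 1:
  + 3 · |-6 -4; -4 -2| = 3·(12 − 16) = -12
  − (-3) · |2 -4; -4 -2| = −(-3)·(-4 − 16) = -60
  + (-4) · |2 -6; -4 -4| = (-4)·(-8 − 24) = 128
Sum: (-12) + (-60) + (128) = 56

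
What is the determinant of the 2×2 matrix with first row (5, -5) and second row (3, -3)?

det = 5·(-3) − (-5)·3 = -15 − (-15) = 0

0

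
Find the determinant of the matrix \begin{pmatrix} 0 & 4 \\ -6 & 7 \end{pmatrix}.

24

det = 0·7 − 4·(-6) = 0 − (-24) = 24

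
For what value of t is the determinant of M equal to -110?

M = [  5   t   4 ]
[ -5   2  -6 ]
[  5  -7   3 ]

2

Expanding along the row containing t, det(M) is linear in t: det(M) = (-15)·t + (-80).
Set (-15)·t + (-80) = -110  ⇒  (-15)·t = -30  ⇒  t = 2.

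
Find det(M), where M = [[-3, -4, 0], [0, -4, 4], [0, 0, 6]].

M is upper triangular, so det(M) is the product of the diagonal entries:
det = (-3) · (-4) · (6) = 72

The determinant is 72.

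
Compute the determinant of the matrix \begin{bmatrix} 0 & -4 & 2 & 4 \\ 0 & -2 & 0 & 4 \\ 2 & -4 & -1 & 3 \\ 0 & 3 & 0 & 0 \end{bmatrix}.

Expand along row 4 (it has 3 zeros):
  + (3) · M_42   where M_42 = det([0 2 4; 0 0 4; 2 -1 3]) = 16
det = (+1)·(3)·(16) = 48

The determinant is 48.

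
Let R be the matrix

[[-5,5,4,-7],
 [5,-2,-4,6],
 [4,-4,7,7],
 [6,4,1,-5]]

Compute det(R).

The determinant is 1662.

Expand along row 1:
  + (-5) · M_11   where M_11 = det([-2 -4 6; -4 7 7; 4 1 -5]) = -140
  − (5) · M_12   where M_12 = det([5 -4 6; 4 7 7; 6 1 -5]) = -686
  + (4) · M_13   where M_13 = det([5 -2 6; 4 -4 7; 6 4 -5]) = 76
  − (-7) · M_14   where M_14 = det([5 -2 -4; 4 -4 7; 6 4 1]) = -396
det = (+1)·(-5)·(-140) + (-1)·(5)·(-686) + (+1)·(4)·(76) + (-1)·(-7)·(-396) = 1662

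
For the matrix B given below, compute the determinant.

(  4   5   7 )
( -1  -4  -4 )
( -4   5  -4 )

Expand along row 1:
  + 4 · |-4 -4; 5 -4| = 4·(16 − (-20)) = 144
  − 5 · |-1 -4; -4 -4| = −5·(4 − 16) = 60
  + 7 · |-1 -4; -4 5| = 7·(-5 − 16) = -147
Sum: (144) + (60) + (-147) = 57

The determinant is 57.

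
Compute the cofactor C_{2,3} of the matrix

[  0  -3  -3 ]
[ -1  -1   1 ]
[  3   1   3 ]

Delete row 2 and column 3; the remaining 2×2 submatrix is [0 -3; 3 1].
Its determinant is 0·1 − (-3)·3 = 9.
The cofactor carries sign (−1)^(2+3) = −1, so C_{2,3} = −(9) = -9.

The cofactor is -9.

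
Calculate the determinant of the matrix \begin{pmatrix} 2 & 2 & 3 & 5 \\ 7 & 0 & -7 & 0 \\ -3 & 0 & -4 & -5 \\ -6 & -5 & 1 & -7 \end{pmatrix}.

Expand along row 2 (it has 2 zeros):
  − (7) · M_21   where M_21 = det([2 3 5; 0 -4 -5; -5 1 -7]) = 41
  − (-7) · M_23   where M_23 = det([2 2 5; -3 0 -5; -6 -5 -7]) = 43
det = (-1)·(7)·(41) + (-1)·(-7)·(43) = 14

The determinant is 14.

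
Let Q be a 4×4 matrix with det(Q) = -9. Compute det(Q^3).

det(Q^3) = (det Q)^3 = (-9)^3 = -729

-729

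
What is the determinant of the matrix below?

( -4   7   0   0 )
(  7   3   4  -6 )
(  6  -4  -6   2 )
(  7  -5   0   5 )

Expand along row 1 (it has 2 zeros):
  + (-4) · M_11   where M_11 = det([3 4 -6; -4 -6 2; -5 0 5]) = 130
  − (7) · M_12   where M_12 = det([7 4 -6; 6 -6 2; 7 0 5]) = -526
det = (+1)·(-4)·(130) + (-1)·(7)·(-526) = 3162

3162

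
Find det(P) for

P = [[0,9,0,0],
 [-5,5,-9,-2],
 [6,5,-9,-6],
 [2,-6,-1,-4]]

2538

Expand along row 1 (it has 3 zeros):
  − (9) · M_12   where M_12 = det([-5 -9 -2; 6 -9 -6; 2 -1 -4]) = -282
det = (-1)·(9)·(-282) = 2538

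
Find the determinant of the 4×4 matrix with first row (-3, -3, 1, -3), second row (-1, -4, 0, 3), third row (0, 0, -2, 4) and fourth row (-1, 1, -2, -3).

Expand along row 3 (it has 2 zeros):
  + (-2) · M_33   where M_33 = det([-3 -3 -3; -1 -4 3; -1 1 -3]) = 6
  − (4) · M_34   where M_34 = det([-3 -3 1; -1 -4 0; -1 1 -2]) = -23
det = (+1)·(-2)·(6) + (-1)·(4)·(-23) = 80

80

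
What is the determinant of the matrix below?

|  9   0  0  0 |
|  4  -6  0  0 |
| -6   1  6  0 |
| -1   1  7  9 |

The matrix is lower triangular, so the determinant is the product of the diagonal entries:
det = (9) · (-6) · (6) · (9) = -2916

-2916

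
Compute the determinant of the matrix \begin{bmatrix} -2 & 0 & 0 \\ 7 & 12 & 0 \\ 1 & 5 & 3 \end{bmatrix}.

The matrix is lower triangular, so the determinant is the product of the diagonal entries:
det = (-2) · (12) · (3) = -72

The determinant is -72.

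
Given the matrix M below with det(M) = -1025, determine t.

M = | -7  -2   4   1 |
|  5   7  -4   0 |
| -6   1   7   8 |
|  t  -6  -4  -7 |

Expanding along the row containing t, det(M) is linear in t: det(M) = (107)·t + (-383).
Set (107)·t + (-383) = -1025  ⇒  (107)·t = -642  ⇒  t = -6.

-6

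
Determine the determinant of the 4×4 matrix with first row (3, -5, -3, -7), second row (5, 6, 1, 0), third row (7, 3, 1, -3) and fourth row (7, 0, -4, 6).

Expand along row 2 (it has 1 zero):
  − (5) · M_21   where M_21 = det([-5 -3 -7; 3 1 -3; 0 -4 6]) = 168
  + (6) · M_22   where M_22 = det([3 -3 -7; 7 1 -3; 7 -4 6]) = 416
  − (1) · M_23   where M_23 = det([3 -5 -7; 7 3 -3; 7 0 6]) = 516
det = (-1)·(5)·(168) + (+1)·(6)·(416) + (-1)·(1)·(516) = 1140

1140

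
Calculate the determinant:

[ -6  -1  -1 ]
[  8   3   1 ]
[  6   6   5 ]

Expand along row 1:
  + (-6) · |3 1; 6 5| = (-6)·(15 − 6) = -54
  − (-1) · |8 1; 6 5| = −(-1)·(40 − 6) = 34
  + (-1) · |8 3; 6 6| = (-1)·(48 − 18) = -30
Sum: (-54) + (34) + (-30) = -50

The determinant is -50.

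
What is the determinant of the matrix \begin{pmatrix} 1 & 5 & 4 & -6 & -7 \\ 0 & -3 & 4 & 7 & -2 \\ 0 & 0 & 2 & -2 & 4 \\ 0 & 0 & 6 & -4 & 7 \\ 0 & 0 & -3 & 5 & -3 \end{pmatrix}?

-96

The matrix is block upper-triangular with a 2×2 block and a 3×3 block on the diagonal, so its determinant equals the product of the determinants of the diagonal blocks.
det of the 2×2 block = -3
det of the 3×3 block = 32
det = (-3)·(32) = -96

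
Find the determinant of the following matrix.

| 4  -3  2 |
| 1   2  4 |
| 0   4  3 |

The determinant is -23.

Expand along column 1:
  + 4 · |2 4; 4 3| = 4·(6 − 16) = -40
  − 1 · |-3 2; 4 3| = −1·(-9 − 8) = 17
Sum: (-40) + (17) = -23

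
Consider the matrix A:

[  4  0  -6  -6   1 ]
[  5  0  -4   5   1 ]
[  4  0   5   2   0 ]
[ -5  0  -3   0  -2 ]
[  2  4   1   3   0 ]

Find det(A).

-2988

Expand along column 2 (it has 4 zeros):
  − (4) · M_52   where M_52 = det([4 -6 -6 1; 5 -4 5 1; 4 5 2 0; -5 -3 0 -2]) = 747
det = (-1)·(4)·(747) = -2988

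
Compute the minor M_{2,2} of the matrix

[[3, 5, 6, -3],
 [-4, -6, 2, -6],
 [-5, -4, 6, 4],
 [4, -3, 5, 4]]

Delete row 2 and column 2; the remaining 3×3 submatrix is [3 6 -3; -5 6 4; 4 5 4].
Its determinant is 375.

375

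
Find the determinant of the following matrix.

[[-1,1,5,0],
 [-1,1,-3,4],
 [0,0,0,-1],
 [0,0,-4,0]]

0

The matrix is block upper-triangular with a 2×2 block and a 2×2 block on the diagonal, so its determinant equals the product of the determinants of the diagonal blocks.
det of the 2×2 block = 0
det of the 2×2 block = -4
det = (0)·(-4) = 0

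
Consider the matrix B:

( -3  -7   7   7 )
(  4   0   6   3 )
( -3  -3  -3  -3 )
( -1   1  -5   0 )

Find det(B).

Expand along row 2 (it has 1 zero):
  − (4) · M_21   where M_21 = det([-7 7 7; -3 -3 -3; 1 -5 0]) = 210
  − (6) · M_23   where M_23 = det([-3 -7 7; -3 -3 -3; -1 1 0]) = -72
  + (3) · M_24   where M_24 = det([-3 -7 7; -3 -3 -3; -1 1 -5]) = -12
det = (-1)·(4)·(210) + (-1)·(6)·(-72) + (+1)·(3)·(-12) = -444

|B| = -444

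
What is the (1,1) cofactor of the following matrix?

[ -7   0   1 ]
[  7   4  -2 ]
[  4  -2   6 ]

Delete row 1 and column 1; the remaining 2×2 submatrix is [4 -2; -2 6].
Its determinant is 4·6 − (-2)·(-2) = 20.
The cofactor carries sign (−1)^(1+1) = +1, so C_{1,1} = +(20) = 20.

20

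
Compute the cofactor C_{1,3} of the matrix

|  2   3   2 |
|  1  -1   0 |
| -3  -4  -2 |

Delete row 1 and column 3; the remaining 2×2 submatrix is [1 -1; -3 -4].
Its determinant is 1·(-4) − (-1)·(-3) = -7.
The cofactor carries sign (−1)^(1+3) = +1, so C_{1,3} = +(-7) = -7.

The cofactor is -7.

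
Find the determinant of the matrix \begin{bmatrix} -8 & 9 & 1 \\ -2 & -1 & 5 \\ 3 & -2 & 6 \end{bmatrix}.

The determinant is 218.

Expand along row 1:
  + (-8) · |-1 5; -2 6| = (-8)·(-6 − (-10)) = -32
  − 9 · |-2 5; 3 6| = −9·(-12 − 15) = 243
  + 1 · |-2 -1; 3 -2| = 1·(4 − (-3)) = 7
Sum: (-32) + (243) + (7) = 218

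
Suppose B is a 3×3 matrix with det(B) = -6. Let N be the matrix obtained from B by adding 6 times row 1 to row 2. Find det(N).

-6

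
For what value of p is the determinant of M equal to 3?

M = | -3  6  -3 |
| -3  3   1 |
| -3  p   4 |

p = 1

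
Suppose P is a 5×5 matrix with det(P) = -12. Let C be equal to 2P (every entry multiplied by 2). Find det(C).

The determinant is -384.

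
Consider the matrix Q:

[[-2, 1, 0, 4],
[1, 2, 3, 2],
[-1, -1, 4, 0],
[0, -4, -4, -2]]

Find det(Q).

|Q| = -126

Expand along row 1 (it has 1 zero):
  + (-2) · M_11   where M_11 = det([2 3 2; -1 4 0; -4 -4 -2]) = 18
  − (1) · M_12   where M_12 = det([1 3 2; -1 4 0; 0 -4 -2]) = -6
  − (4) · M_14   where M_14 = det([1 2 3; -1 -1 4; 0 -4 -4]) = 24
det = (+1)·(-2)·(18) + (-1)·(1)·(-6) + (-1)·(4)·(24) = -126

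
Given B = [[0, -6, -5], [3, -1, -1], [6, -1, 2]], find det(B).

Expand along column 1:
  − 3 · |-6 -5; -1 2| = −3·(-12 − 5) = 51
  + 6 · |-6 -5; -1 -1| = 6·(6 − 5) = 6
Sum: (51) + (6) = 57

det(B) = 57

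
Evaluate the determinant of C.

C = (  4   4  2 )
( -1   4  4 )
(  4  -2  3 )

128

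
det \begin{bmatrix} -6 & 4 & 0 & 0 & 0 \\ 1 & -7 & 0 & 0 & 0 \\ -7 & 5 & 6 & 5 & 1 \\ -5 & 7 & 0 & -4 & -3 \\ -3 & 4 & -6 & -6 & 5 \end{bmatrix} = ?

-6156

The matrix is block lower-triangular with a 2×2 block and a 3×3 block on the diagonal, so its determinant equals the product of the determinants of the diagonal blocks.
det of the 2×2 block = 38
det of the 3×3 block = -162
det = (38)·(-162) = -6156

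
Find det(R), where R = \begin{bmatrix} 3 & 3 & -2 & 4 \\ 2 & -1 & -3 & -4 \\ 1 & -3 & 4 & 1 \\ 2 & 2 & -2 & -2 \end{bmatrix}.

Expand along row 1:
  + (3) · M_11   where M_11 = det([-1 -3 -4; -3 4 1; 2 -2 -2]) = 26
  − (3) · M_12   where M_12 = det([2 -3 -4; 1 4 1; 2 -2 -2]) = 16
  + (-2) · M_13   where M_13 = det([2 -1 -4; 1 -3 1; 2 2 -2]) = -28
  − (4) · M_14   where M_14 = det([2 -1 -3; 1 -3 4; 2 2 -2]) = -38
det = (+1)·(3)·(26) + (-1)·(3)·(16) + (+1)·(-2)·(-28) + (-1)·(4)·(-38) = 238

238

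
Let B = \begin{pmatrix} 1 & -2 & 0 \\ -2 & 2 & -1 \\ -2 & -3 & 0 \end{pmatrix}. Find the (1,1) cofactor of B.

-3

Delete row 1 and column 1; the remaining 2×2 submatrix is [2 -1; -3 0].
Its determinant is 2·0 − (-1)·(-3) = -3.
The cofactor carries sign (−1)^(1+1) = +1, so C_{1,1} = +(-3) = -3.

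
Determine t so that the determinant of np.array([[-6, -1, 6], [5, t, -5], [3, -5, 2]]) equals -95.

4

Expanding along the row containing t, det(B) is linear in t: det(B) = (-30)·t + (25).
Set (-30)·t + (25) = -95  ⇒  (-30)·t = -120  ⇒  t = 4.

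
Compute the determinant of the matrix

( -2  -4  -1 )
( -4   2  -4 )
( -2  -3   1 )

The determinant is -44.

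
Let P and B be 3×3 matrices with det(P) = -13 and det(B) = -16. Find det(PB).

208

det(PB) = det(P)·det(B) = (-13)·(-16) = 208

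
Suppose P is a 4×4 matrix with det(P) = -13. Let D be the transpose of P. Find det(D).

|D| = -13

det(Pᵀ) = det(P).
det(D) = (1)·(-13) = -13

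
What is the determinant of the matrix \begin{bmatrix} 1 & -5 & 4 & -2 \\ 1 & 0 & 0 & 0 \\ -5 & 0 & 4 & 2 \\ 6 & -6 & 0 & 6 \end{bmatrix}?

216

Expand along row 2 (it has 3 zeros):
  − (1) · M_21   where M_21 = det([-5 4 -2; 0 4 2; -6 0 6]) = -216
det = (-1)·(1)·(-216) = 216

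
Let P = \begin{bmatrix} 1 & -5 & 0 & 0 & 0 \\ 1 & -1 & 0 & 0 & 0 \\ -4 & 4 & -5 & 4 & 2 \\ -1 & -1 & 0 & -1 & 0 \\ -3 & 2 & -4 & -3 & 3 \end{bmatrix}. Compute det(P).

28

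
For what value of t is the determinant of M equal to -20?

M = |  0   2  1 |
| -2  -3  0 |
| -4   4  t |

0

Expanding along the row containing t, det(M) is linear in t: det(M) = (4)·t + (-20).
Set (4)·t + (-20) = -20  ⇒  (4)·t = 0  ⇒  t = 0.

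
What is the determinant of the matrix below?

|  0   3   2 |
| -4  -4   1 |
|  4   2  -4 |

The determinant is -20.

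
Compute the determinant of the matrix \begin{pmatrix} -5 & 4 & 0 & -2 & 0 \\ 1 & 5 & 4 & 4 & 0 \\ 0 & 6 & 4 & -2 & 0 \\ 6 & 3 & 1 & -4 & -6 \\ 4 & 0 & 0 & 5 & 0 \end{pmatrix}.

2232

Expand along column 5 (it has 4 zeros):
  − (-6) · M_45   where M_45 = det([-5 4 0 -2; 1 5 4 4; 0 6 4 -2; 4 0 0 5]) = 372
det = (-1)·(-6)·(372) = 2232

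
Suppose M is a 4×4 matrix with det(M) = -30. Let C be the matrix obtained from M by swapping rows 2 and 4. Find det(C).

Swapping two rows multiplies the determinant by −1.
det(C) = (-1)·(-30) = 30

The determinant is 30.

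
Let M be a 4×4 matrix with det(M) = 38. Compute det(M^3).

det(M^3) = (det M)^3 = (38)^3 = 54872

54872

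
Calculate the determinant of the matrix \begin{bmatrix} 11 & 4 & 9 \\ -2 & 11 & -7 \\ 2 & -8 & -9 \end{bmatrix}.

Expand along column 1:
  + 11 · |11 -7; -8 -9| = 11·(-99 − 56) = -1705
  − (-2) · |4 9; -8 -9| = −(-2)·(-36 − (-72)) = 72
  + 2 · |4 9; 11 -7| = 2·(-28 − 99) = -254
Sum: (-1705) + (72) + (-254) = -1887

-1887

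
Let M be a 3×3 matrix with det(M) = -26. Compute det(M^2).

676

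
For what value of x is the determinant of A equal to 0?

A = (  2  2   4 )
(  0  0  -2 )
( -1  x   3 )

-1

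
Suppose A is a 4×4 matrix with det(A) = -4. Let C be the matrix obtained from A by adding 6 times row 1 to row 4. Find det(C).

|C| = -4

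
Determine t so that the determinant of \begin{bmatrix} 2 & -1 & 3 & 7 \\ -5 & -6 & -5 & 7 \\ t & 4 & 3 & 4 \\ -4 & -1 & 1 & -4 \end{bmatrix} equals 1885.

-2

Expanding along the column containing t, det(B) is linear in t: det(B) = (-183)·t + (1519).
Set (-183)·t + (1519) = 1885  ⇒  (-183)·t = 366  ⇒  t = -2.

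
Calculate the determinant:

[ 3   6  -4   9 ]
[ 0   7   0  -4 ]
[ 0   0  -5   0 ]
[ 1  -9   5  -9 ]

The determinant is 1920.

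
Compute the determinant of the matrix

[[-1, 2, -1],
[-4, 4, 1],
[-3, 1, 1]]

The determinant is -9.

Expand along row 1:
  + (-1) · |4 1; 1 1| = (-1)·(4 − 1) = -3
  − 2 · |-4 1; -3 1| = −2·(-4 − (-3)) = 2
  + (-1) · |-4 4; -3 1| = (-1)·(-4 − (-12)) = -8
Sum: (-3) + (2) + (-8) = -9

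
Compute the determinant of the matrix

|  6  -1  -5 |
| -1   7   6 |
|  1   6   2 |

-75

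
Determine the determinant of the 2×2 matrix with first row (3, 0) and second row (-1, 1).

3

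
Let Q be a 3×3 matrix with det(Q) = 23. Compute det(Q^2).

529

det(Q^2) = (det Q)^2 = (23)^2 = 529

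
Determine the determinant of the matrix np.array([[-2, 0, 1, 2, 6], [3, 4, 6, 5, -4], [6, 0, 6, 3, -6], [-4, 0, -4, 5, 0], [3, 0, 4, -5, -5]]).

3840

Expand along column 2 (it has 4 zeros):
  + (4) · M_22   where M_22 = det([-2 1 2 6; 6 6 3 -6; -4 -4 5 0; 3 4 -5 -5]) = 960
det = (+1)·(4)·(960) = 3840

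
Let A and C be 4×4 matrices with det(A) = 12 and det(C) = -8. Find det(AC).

det(AC) = -96

det(AC) = det(A)·det(C) = (12)·(-8) = -96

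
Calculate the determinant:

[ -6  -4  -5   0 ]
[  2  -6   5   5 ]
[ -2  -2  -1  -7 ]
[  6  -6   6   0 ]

-1272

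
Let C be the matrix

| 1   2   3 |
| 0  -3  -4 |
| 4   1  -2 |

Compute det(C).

|C| = 14

Expand along column 1:
  + 1 · |-3 -4; 1 -2| = 1·(6 − (-4)) = 10
  + 4 · |2 3; -3 -4| = 4·(-8 − (-9)) = 4
Sum: (10) + (4) = 14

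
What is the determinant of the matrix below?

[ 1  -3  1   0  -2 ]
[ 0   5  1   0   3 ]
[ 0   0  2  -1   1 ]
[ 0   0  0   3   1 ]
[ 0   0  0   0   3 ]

The determinant is 90.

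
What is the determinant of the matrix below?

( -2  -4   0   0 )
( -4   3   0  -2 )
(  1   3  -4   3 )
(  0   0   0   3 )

264

Expand along row 4 (it has 3 zeros):
  + (3) · M_44   where M_44 = det([-2 -4 0; -4 3 0; 1 3 -4]) = 88
det = (+1)·(3)·(88) = 264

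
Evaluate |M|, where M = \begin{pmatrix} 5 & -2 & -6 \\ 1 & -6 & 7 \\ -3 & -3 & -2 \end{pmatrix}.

det(M) = 329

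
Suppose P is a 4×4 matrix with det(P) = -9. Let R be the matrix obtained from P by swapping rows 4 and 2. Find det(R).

9

Swapping two rows multiplies the determinant by −1.
det(R) = (-1)·(-9) = 9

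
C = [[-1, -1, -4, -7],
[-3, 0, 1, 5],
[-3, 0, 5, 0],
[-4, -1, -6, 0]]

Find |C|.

21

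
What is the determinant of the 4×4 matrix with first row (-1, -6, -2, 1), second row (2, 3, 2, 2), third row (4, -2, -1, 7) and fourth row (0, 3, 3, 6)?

-201

Expand along row 4 (it has 1 zero):
  + (3) · M_42   where M_42 = det([-1 -2 1; 2 2 2; 4 -1 7]) = -14
  − (3) · M_43   where M_43 = det([-1 -6 1; 2 3 2; 4 -2 7]) = -5
  + (6) · M_44   where M_44 = det([-1 -6 -2; 2 3 2; 4 -2 -1]) = -29
det = (+1)·(3)·(-14) + (-1)·(3)·(-5) + (+1)·(6)·(-29) = -201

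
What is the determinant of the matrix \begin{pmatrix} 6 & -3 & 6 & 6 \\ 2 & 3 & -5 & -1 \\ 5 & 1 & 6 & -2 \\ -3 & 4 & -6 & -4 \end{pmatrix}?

294

Expand along row 1:
  + (6) · M_11   where M_11 = det([3 -5 -1; 1 6 -2; 4 -6 -4]) = -58
  − (-3) · M_12   where M_12 = det([2 -5 -1; 5 6 -2; -3 -6 -4]) = -190
  + (6) · M_13   where M_13 = det([2 3 -1; 5 1 -2; -3 4 -4]) = 63
  − (6) · M_14   where M_14 = det([2 3 -5; 5 1 6; -3 4 -6]) = -139
det = (+1)·(6)·(-58) + (-1)·(-3)·(-190) + (+1)·(6)·(63) + (-1)·(6)·(-139) = 294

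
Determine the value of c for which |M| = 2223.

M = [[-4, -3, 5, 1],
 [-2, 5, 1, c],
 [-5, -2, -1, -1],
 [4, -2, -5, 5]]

Expanding along the row containing c, det(M) is linear in c: det(M) = (145)·c + (1063).
Set (145)·c + (1063) = 2223  ⇒  (145)·c = 1160  ⇒  c = 8.

c = 8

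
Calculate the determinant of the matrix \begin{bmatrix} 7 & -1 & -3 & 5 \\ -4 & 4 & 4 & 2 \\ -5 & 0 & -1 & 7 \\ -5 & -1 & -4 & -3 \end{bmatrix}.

Expand along row 3 (it has 1 zero):
  + (-5) · M_31   where M_31 = det([-1 -3 5; 4 4 2; -1 -4 -3]) = -86
  + (-1) · M_33   where M_33 = det([7 -1 5; -4 4 2; -5 -1 -3]) = 72
  − (7) · M_34   where M_34 = det([7 -1 -3; -4 4 4; -5 -1 -4]) = -120
det = (+1)·(-5)·(-86) + (+1)·(-1)·(72) + (-1)·(7)·(-120) = 1198

The determinant is 1198.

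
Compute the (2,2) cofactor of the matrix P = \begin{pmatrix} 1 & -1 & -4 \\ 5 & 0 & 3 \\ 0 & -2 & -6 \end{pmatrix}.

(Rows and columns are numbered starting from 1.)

Delete row 2 and column 2; the remaining 2×2 submatrix is [1 -4; 0 -6].
Its determinant is 1·(-6) − (-4)·0 = -6.
The cofactor carries sign (−1)^(2+2) = +1, so C_{2,2} = +(-6) = -6.

-6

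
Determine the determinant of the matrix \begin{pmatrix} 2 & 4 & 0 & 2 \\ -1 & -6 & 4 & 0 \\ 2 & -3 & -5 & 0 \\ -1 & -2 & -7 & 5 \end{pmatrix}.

The determinant is 786.

Expand along column 4 (it has 2 zeros):
  − (2) · M_14   where M_14 = det([-1 -6 4; 2 -3 -5; -1 -2 -7]) = -153
  + (5) · M_44   where M_44 = det([2 4 0; -1 -6 4; 2 -3 -5]) = 96
det = (-1)·(2)·(-153) + (+1)·(5)·(96) = 786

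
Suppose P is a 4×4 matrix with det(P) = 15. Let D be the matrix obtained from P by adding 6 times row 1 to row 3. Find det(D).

15

Adding a multiple of one row to another leaves the determinant unchanged.
det(D) = (1)·(15) = 15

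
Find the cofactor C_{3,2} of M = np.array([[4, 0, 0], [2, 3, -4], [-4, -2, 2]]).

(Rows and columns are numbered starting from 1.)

16

Delete row 3 and column 2; the remaining 2×2 submatrix is [4 0; 2 -4].
Its determinant is 4·(-4) − 0·2 = -16.
The cofactor carries sign (−1)^(3+2) = −1, so C_{3,2} = −(-16) = 16.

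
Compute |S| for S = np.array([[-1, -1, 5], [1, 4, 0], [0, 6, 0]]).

30

Expand along row 3:
  − 6 · |-1 5; 1 0| = −6·(0 − 5) = 30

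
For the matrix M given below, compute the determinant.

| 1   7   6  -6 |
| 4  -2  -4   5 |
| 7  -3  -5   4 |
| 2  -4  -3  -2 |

Expand along row 1:
  + (1) · M_11   where M_11 = det([-2 -4 5; -3 -5 4; -4 -3 -2]) = -11
  − (7) · M_12   where M_12 = det([4 -4 5; 7 -5 4; 2 -3 -2]) = -55
  + (6) · M_13   where M_13 = det([4 -2 5; 7 -3 4; 2 -4 -2]) = -66
  − (-6) · M_14   where M_14 = det([4 -2 -4; 7 -3 -5; 2 -4 -3]) = 22
det = (+1)·(1)·(-11) + (-1)·(7)·(-55) + (+1)·(6)·(-66) + (-1)·(-6)·(22) = 110

110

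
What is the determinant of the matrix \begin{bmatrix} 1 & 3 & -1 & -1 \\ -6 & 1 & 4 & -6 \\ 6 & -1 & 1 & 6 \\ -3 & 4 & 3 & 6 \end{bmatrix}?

1065

Expand along row 1:
  + (1) · M_11   where M_11 = det([1 4 -6; -1 1 6; 4 3 6]) = 150
  − (3) · M_12   where M_12 = det([-6 4 -6; 6 1 6; -3 3 6]) = -270
  + (-1) · M_13   where M_13 = det([-6 1 -6; 6 -1 6; -3 4 6]) = 0
  − (-1) · M_14   where M_14 = det([-6 1 4; 6 -1 1; -3 4 3]) = 105
det = (+1)·(1)·(150) + (-1)·(3)·(-270) + (+1)·(-1)·(0) + (-1)·(-1)·(105) = 1065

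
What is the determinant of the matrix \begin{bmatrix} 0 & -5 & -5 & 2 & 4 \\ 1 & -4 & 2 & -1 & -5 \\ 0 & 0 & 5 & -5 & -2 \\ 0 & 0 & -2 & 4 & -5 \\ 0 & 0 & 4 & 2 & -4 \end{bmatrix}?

The determinant is 750.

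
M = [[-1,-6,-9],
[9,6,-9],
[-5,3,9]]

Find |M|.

-378

Expand along row 1:
  + (-1) · |6 -9; 3 9| = (-1)·(54 − (-27)) = -81
  − (-6) · |9 -9; -5 9| = −(-6)·(81 − 45) = 216
  + (-9) · |9 6; -5 3| = (-9)·(27 − (-30)) = -513
Sum: (-81) + (216) + (-513) = -378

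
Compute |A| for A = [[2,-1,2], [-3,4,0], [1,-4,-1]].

The determinant is 11.

Expand along row 2:
  − (-3) · |-1 2; -4 -1| = −(-3)·(1 − (-8)) = 27
  + 4 · |2 2; 1 -1| = 4·(-2 − 2) = -16
Sum: (27) + (-16) = 11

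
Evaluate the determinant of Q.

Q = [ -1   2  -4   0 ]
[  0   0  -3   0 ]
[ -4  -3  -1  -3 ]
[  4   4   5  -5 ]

Expand along row 2 (it has 3 zeros):
  − (-3) · M_23   where M_23 = det([-1 2 0; -4 -3 -3; 4 4 -5]) = -91
det = (-1)·(-3)·(-91) = -273

|Q| = -273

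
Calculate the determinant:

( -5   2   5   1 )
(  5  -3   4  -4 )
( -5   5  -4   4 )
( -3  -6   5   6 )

546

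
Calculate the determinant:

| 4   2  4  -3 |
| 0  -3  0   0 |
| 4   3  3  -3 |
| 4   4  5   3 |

The determinant is 72.

Expand along row 2 (it has 3 zeros):
  + (-3) · M_22   where M_22 = det([4 4 -3; 4 3 -3; 4 5 3]) = -24
det = (+1)·(-3)·(-24) = 72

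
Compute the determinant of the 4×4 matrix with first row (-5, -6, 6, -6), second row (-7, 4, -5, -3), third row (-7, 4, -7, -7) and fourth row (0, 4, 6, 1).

Expand along row 4 (it has 1 zero):
  + (4) · M_42   where M_42 = det([-5 6 -6; -7 -5 -3; -7 -7 -7]) = -322
  − (6) · M_43   where M_43 = det([-5 -6 -6; -7 4 -3; -7 4 -7]) = 248
  + (1) · M_44   where M_44 = det([-5 -6 6; -7 4 -5; -7 4 -7]) = 124
det = (+1)·(4)·(-322) + (-1)·(6)·(248) + (+1)·(1)·(124) = -2652

The determinant is -2652.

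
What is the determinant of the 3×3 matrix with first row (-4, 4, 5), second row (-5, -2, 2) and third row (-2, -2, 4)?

110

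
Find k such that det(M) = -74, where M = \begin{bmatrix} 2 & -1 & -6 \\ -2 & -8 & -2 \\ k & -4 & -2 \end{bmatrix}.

Expanding along the column containing k, det(M) is linear in k: det(M) = (-46)·k + (-28).
Set (-46)·k + (-28) = -74  ⇒  (-46)·k = -46  ⇒  k = 1.

1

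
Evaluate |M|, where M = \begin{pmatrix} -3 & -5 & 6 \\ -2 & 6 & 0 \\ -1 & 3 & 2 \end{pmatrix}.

Expand along row 2:
  − (-2) · |-5 6; 3 2| = −(-2)·(-10 − 18) = -56
  + 6 · |-3 6; -1 2| = 6·(-6 − (-6)) = 0
Sum: (-56) + (0) = -56

-56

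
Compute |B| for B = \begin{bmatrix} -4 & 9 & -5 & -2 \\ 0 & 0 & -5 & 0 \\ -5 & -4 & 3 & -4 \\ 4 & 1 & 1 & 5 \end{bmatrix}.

The determinant is 615.

Expand along row 2 (it has 3 zeros):
  − (-5) · M_23   where M_23 = det([-4 9 -2; -5 -4 -4; 4 1 5]) = 123
det = (-1)·(-5)·(123) = 615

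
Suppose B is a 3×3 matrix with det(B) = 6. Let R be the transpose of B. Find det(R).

|R| = 6

det(Bᵀ) = det(B).
det(R) = (1)·(6) = 6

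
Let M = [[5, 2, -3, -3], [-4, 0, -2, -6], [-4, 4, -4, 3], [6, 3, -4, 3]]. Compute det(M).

402

Expand along row 2 (it has 1 zero):
  − (-4) · M_21   where M_21 = det([2 -3 -3; 4 -4 3; 3 -4 3]) = 21
  − (-2) · M_23   where M_23 = det([5 2 -3; -4 4 3; 6 3 3]) = 183
  + (-6) · M_24   where M_24 = det([5 2 -3; -4 4 -4; 6 3 -4]) = 8
det = (-1)·(-4)·(21) + (-1)·(-2)·(183) + (+1)·(-6)·(8) = 402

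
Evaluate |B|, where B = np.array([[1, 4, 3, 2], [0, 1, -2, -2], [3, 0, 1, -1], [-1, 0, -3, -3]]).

det(B) = 24

Expand along column 2 (it has 2 zeros):
  − (4) · M_12   where M_12 = det([0 -2 -2; 3 1 -1; -1 -3 -3]) = -4
  + (1) · M_22   where M_22 = det([1 3 2; 3 1 -1; -1 -3 -3]) = 8
det = (-1)·(4)·(-4) + (+1)·(1)·(8) = 24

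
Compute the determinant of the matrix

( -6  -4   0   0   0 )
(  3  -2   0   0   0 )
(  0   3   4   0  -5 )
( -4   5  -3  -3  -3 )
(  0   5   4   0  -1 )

-1152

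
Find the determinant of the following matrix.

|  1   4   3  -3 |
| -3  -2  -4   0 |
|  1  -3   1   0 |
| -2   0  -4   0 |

-48

Expand along column 4 (it has 3 zeros):
  − (-3) · M_14   where M_14 = det([-3 -2 -4; 1 -3 1; -2 0 -4]) = -16
det = (-1)·(-3)·(-16) = -48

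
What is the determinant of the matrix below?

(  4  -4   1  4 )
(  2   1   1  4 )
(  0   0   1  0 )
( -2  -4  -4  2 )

Expand along row 3 (it has 3 zeros):
  + (1) · M_33   where M_33 = det([4 -4 4; 2 1 4; -2 -4 2]) = 96
det = (+1)·(1)·(96) = 96

96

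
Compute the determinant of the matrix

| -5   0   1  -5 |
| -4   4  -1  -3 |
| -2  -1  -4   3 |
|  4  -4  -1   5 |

-16

Expand along row 1 (it has 1 zero):
  + (-5) · M_11   where M_11 = det([4 -1 -3; -1 -4 3; -4 -1 5]) = -16
  + (1) · M_13   where M_13 = det([-4 4 -3; -2 -1 3; 4 -4 5]) = 24
  − (-5) · M_14   where M_14 = det([-4 4 -1; -2 -1 -4; 4 -4 -1]) = -24
det = (+1)·(-5)·(-16) + (+1)·(1)·(24) + (-1)·(-5)·(-24) = -16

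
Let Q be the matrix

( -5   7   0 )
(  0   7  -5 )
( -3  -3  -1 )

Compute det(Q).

Expand along row 1:
  + (-5) · |7 -5; -3 -1| = (-5)·(-7 − 15) = 110
  − 7 · |0 -5; -3 -1| = −7·(0 − 15) = 105
Sum: (110) + (105) = 215

215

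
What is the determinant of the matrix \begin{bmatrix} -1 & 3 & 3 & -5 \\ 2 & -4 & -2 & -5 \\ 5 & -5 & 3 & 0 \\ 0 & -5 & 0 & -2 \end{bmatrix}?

The determinant is 842.

Expand along row 4 (it has 2 zeros):
  + (-5) · M_42   where M_42 = det([-1 3 -5; 2 -2 -5; 5 3 0]) = -170
  + (-2) · M_44   where M_44 = det([-1 3 3; 2 -4 -2; 5 -5 3]) = 4
det = (+1)·(-5)·(-170) + (+1)·(-2)·(4) = 842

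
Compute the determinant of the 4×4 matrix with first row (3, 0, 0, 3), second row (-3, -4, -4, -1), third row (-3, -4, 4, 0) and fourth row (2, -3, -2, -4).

732

Expand along row 1 (it has 2 zeros):
  + (3) · M_11   where M_11 = det([-4 -4 -1; -4 4 0; -3 -2 -4]) = 108
  − (3) · M_14   where M_14 = det([-3 -4 -4; -3 -4 4; 2 -3 -2]) = -136
det = (+1)·(3)·(108) + (-1)·(3)·(-136) = 732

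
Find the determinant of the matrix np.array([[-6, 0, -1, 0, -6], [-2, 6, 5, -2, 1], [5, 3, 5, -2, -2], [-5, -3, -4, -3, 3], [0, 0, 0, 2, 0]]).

720

Expand along row 5 (it has 4 zeros):
  − (2) · M_54   where M_54 = det([-6 0 -1 -6; -2 6 5 1; 5 3 5 -2; -5 -3 -4 3]) = -360
det = (-1)·(2)·(-360) = 720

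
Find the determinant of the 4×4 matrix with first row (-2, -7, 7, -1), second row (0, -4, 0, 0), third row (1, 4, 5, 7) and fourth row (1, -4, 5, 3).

Expand along row 2 (it has 3 zeros):
  + (-4) · M_22   where M_22 = det([-2 7 -1; 1 5 7; 1 5 3]) = 68
det = (+1)·(-4)·(68) = -272

The determinant is -272.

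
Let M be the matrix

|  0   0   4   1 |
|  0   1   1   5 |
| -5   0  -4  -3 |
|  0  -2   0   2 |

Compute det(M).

230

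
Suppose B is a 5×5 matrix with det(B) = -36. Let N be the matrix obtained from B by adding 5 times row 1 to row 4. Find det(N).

Adding a multiple of one row to another leaves the determinant unchanged.
det(N) = (1)·(-36) = -36

-36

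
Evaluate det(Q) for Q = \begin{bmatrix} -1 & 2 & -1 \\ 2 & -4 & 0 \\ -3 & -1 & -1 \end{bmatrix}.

14

Expand along row 2:
  − 2 · |2 -1; -1 -1| = −2·(-2 − 1) = 6
  + (-4) · |-1 -1; -3 -1| = (-4)·(1 − 3) = 8
Sum: (6) + (8) = 14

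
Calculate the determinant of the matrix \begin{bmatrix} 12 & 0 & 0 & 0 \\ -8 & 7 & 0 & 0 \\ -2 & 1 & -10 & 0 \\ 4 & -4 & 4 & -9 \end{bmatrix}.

The matrix is lower triangular, so the determinant is the product of the diagonal entries:
det = (12) · (7) · (-10) · (-9) = 7560

7560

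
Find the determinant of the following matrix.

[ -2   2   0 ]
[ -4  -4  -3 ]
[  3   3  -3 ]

Expand along row 1:
  + (-2) · |-4 -3; 3 -3| = (-2)·(12 − (-9)) = -42
  − 2 · |-4 -3; 3 -3| = −2·(12 − (-9)) = -42
Sum: (-42) + (-42) = -84

The determinant is -84.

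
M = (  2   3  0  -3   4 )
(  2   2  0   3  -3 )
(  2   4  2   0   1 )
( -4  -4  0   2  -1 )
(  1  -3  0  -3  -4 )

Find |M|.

det(M) = -18

Expand along column 3 (it has 4 zeros):
  + (2) · M_33   where M_33 = det([2 3 -3 4; 2 2 3 -3; -4 -4 2 -1; 1 -3 -3 -4]) = -9
det = (+1)·(2)·(-9) = -18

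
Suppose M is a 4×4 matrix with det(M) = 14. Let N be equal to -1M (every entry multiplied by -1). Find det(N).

For a 4×4 matrix, det(-1M) = (-1)^4·det(M) = 1·det(M).
det(N) = (1)·(14) = 14

|N| = 14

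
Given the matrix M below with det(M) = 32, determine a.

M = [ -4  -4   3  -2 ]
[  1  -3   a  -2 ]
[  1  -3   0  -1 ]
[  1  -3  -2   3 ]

Expanding along the column containing a, det(M) is linear in a: det(M) = (-64)·a + (32).
Set (-64)·a + (32) = 32  ⇒  (-64)·a = 0  ⇒  a = 0.

a = 0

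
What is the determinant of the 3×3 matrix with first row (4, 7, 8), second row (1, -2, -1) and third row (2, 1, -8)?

Expand along row 1:
  + 4 · |-2 -1; 1 -8| = 4·(16 − (-1)) = 68
  − 7 · |1 -1; 2 -8| = −7·(-8 − (-2)) = 42
  + 8 · |1 -2; 2 1| = 8·(1 − (-4)) = 40
Sum: (68) + (42) + (40) = 150

The determinant is 150.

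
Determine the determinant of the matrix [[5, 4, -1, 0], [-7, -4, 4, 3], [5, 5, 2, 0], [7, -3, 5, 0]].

483

Expand along column 4 (it has 3 zeros):
  + (3) · M_24   where M_24 = det([5 4 -1; 5 5 2; 7 -3 5]) = 161
det = (+1)·(3)·(161) = 483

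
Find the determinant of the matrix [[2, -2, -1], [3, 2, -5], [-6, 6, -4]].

Expand along column 1:
  + 2 · |2 -5; 6 -4| = 2·(-8 − (-30)) = 44
  − 3 · |-2 -1; 6 -4| = −3·(8 − (-6)) = -42
  + (-6) · |-2 -1; 2 -5| = (-6)·(10 − (-2)) = -72
Sum: (44) + (-42) + (-72) = -70

The determinant is -70.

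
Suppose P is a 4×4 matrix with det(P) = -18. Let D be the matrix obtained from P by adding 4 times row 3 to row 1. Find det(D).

|D| = -18

Adding a multiple of one row to another leaves the determinant unchanged.
det(D) = (1)·(-18) = -18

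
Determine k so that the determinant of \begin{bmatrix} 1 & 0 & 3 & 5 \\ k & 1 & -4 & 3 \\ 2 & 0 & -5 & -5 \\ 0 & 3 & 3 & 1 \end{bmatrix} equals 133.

6

Expanding along the column containing k, det(B) is linear in k: det(B) = (-30)·k + (313).
Set (-30)·k + (313) = 133  ⇒  (-30)·k = -180  ⇒  k = 6.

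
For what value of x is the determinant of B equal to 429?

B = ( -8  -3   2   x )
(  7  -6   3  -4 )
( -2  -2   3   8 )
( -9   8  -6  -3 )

Expanding along the column containing x, det(B) is linear in x: det(B) = (-48)·x + (141).
Set (-48)·x + (141) = 429  ⇒  (-48)·x = 288  ⇒  x = -6.

x = -6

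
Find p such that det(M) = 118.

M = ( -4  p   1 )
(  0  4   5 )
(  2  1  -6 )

Expanding along the row containing p, det(M) is linear in p: det(M) = (10)·p + (108).
Set (10)·p + (108) = 118  ⇒  (10)·p = 10  ⇒  p = 1.

p = 1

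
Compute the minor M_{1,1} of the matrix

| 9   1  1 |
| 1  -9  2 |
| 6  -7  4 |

Delete row 1 and column 1; the remaining 2×2 submatrix is [-9 2; -7 4].
Its determinant is (-9)·4 − 2·(-7) = -22.

-22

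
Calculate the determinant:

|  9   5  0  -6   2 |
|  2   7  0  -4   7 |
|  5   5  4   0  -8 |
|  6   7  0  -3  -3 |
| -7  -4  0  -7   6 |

-16572

Expand along column 3 (it has 4 zeros):
  + (4) · M_33   where M_33 = det([9 5 -6 2; 2 7 -4 7; 6 7 -3 -3; -7 -4 -7 6]) = -4143
det = (+1)·(4)·(-4143) = -16572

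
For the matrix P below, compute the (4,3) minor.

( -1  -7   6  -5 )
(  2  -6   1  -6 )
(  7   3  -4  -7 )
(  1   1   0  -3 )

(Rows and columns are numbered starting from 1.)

-104

Delete row 4 and column 3; the remaining 3×3 submatrix is [-1 -7 -5; 2 -6 -6; 7 3 -7].
Its determinant is -104.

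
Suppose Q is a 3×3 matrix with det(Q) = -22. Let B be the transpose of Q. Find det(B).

|B| = -22

det(Qᵀ) = det(Q).
det(B) = (1)·(-22) = -22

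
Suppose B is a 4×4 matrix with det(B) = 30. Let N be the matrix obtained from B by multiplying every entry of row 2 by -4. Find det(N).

Scaling one row by -4 multiplies the determinant by -4.
det(N) = (-4)·(30) = -120

|N| = -120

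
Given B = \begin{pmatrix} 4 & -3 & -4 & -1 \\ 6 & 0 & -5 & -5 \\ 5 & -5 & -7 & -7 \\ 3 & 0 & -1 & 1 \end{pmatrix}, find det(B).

|B| = 73

Expand along column 2 (it has 2 zeros):
  − (-3) · M_12   where M_12 = det([6 -5 -5; 5 -7 -7; 3 -1 1]) = -34
  − (-5) · M_32   where M_32 = det([4 -4 -1; 6 -5 -5; 3 -1 1]) = 35
det = (-1)·(-3)·(-34) + (-1)·(-5)·(35) = 73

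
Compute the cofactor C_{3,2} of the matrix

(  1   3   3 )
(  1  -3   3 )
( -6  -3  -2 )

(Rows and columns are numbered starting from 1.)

Delete row 3 and column 2; the remaining 2×2 submatrix is [1 3; 1 3].
Its determinant is 1·3 − 3·1 = 0.
The cofactor carries sign (−1)^(3+2) = −1, so C_{3,2} = −(0) = 0.

0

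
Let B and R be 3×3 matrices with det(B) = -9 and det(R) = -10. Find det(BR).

90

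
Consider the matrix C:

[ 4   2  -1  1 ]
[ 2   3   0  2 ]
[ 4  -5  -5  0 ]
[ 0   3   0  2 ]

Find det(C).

Expand along row 4 (it has 2 zeros):
  + (3) · M_42   where M_42 = det([4 -1 1; 2 0 2; 4 -5 0]) = 22
  + (2) · M_44   where M_44 = det([4 2 -1; 2 3 0; 4 -5 -5]) = -18
det = (+1)·(3)·(22) + (+1)·(2)·(-18) = 30

The determinant is 30.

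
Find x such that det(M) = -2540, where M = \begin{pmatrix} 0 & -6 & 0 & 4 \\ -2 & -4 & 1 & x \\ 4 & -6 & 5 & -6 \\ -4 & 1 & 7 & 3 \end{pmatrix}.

Expanding along the column containing x, det(M) is linear in x: det(M) = (288)·x + (-1676).
Set (288)·x + (-1676) = -2540  ⇒  (288)·x = -864  ⇒  x = -3.

x = -3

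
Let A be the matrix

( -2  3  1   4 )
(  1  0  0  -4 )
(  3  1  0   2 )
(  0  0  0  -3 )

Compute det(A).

Expand along row 4 (it has 3 zeros):
  + (-3) · M_44   where M_44 = det([-2 3 1; 1 0 0; 3 1 0]) = 1
det = (+1)·(-3)·(1) = -3

The determinant is -3.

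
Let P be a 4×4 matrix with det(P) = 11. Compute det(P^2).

121

det(P^2) = (det P)^2 = (11)^2 = 121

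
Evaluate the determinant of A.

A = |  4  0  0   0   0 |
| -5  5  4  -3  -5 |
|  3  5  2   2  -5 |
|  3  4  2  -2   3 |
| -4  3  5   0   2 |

Expand along row 1 (it has 4 zeros):
  + (4) · M_11   where M_11 = det([5 4 -3 -5; 5 2 2 -5; 4 2 -2 3; 3 5 0 2]) = 711
det = (+1)·(4)·(711) = 2844

The determinant is 2844.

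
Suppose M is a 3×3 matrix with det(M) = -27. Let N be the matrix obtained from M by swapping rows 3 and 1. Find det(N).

Swapping two rows multiplies the determinant by −1.
det(N) = (-1)·(-27) = 27

27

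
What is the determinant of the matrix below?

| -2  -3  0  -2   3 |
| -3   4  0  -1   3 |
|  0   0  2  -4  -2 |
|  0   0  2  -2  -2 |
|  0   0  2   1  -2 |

0

The matrix is block upper-triangular with a 2×2 block and a 3×3 block on the diagonal, so its determinant equals the product of the determinants of the diagonal blocks.
det of the 2×2 block = -17
det of the 3×3 block = 0
det = (-17)·(0) = 0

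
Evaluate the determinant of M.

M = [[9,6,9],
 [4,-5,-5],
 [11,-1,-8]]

Expand along column 1:
  + 9 · |-5 -5; -1 -8| = 9·(40 − 5) = 315
  − 4 · |6 9; -1 -8| = −4·(-48 − (-9)) = 156
  + 11 · |6 9; -5 -5| = 11·(-30 − (-45)) = 165
Sum: (315) + (156) + (165) = 636

det(M) = 636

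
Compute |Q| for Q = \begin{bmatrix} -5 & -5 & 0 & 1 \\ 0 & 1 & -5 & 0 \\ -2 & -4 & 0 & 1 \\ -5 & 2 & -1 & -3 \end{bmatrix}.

Expand along row 2 (it has 2 zeros):
  + (1) · M_22   where M_22 = det([-5 0 1; -2 0 1; -5 -1 -3]) = -3
  − (-5) · M_23   where M_23 = det([-5 -5 1; -2 -4 1; -5 2 -3]) = -19
det = (+1)·(1)·(-3) + (-1)·(-5)·(-19) = -98

-98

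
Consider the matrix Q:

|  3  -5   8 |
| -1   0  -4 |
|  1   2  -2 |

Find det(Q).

Expand along column 2:
  − (-5) · |-1 -4; 1 -2| = −(-5)·(2 − (-4)) = 30
  − 2 · |3 8; -1 -4| = −2·(-12 − (-8)) = 8
Sum: (30) + (8) = 38

38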